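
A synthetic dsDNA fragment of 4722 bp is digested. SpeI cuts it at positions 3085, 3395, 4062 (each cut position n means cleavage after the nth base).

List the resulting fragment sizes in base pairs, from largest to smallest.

3085, 667, 660, 310 bp

Linear molecule, 3 cuts → 4 fragments:
  3085 − 0 = 3085 bp
  3395 − 3085 = 310 bp
  4062 − 3395 = 667 bp
  4722 − 4062 = 660 bp
Sorted largest to smallest: 3085, 667, 660, 310 bp.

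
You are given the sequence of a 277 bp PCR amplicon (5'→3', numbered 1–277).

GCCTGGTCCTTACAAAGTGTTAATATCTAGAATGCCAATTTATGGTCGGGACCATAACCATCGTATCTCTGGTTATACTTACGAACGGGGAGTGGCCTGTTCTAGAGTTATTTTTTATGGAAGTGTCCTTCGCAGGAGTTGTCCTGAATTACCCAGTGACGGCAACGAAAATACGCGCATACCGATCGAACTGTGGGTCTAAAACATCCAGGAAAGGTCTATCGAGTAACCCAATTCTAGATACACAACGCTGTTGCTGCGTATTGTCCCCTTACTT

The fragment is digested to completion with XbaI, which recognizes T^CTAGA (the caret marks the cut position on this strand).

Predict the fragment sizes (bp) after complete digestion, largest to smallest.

XbaI sites (TCTAGA) start at positions 26, 101, 236.
XbaI cuts after the first base of each site, so after positions 26, 101, 236.
Linear molecule, 3 cuts → 4 fragments:
  1–26 → 26 bp
  27–101 → 75 bp
  102–236 → 135 bp
  237–277 → 41 bp
Sorted largest to smallest: 135, 75, 41, 26 bp.

135, 75, 41, 26 bp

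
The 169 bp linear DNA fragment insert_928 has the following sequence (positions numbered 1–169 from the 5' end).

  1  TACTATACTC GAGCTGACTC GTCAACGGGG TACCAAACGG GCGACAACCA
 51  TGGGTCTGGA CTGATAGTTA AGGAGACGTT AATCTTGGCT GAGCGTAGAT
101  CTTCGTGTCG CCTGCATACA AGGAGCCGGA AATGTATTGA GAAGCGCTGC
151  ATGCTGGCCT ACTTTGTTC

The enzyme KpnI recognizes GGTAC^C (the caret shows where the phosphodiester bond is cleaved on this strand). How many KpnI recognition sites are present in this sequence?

GGTACC occurs starting at position 29.
KpnI cuts at 1 site.

1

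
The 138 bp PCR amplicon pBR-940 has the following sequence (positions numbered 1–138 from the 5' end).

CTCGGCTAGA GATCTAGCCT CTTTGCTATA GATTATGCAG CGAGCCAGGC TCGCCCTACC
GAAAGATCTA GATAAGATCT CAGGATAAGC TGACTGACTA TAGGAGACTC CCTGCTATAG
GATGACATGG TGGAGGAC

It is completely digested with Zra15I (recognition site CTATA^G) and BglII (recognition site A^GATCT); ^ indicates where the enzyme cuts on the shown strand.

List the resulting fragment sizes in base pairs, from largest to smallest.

34, 27, 20, 19, 17, 11, 10 bp

Zra15I sites (CTATAG) start at positions 26, 98, 115.
Zra15I cuts after base 5 of each site (before the last base), so after positions 30, 102, 119.
BglII sites (AGATCT) start at positions 10, 64, 75.
BglII cuts after the first base of each site, so after positions 10, 64, 75.
Combined cut positions: 10, 30, 64, 75, 102, 119.
Linear molecule, 6 cuts → 7 fragments:
  1–10 → 10 bp
  11–30 → 20 bp
  31–64 → 34 bp
  65–75 → 11 bp
  76–102 → 27 bp
  103–119 → 17 bp
  120–138 → 19 bp
Sorted largest to smallest: 34, 27, 20, 19, 17, 11, 10 bp.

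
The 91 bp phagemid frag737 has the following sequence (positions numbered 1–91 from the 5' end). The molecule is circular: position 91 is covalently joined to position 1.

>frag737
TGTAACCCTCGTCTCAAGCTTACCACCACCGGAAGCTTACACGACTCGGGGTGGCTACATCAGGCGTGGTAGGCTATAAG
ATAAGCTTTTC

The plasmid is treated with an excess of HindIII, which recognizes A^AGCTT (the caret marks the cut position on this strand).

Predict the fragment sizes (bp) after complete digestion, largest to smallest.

HindIII sites (AAGCTT) start at positions 16, 33, 83.
HindIII cuts after the first base of each site, so after positions 16, 33, 83.
Circular molecule, 3 cuts → 3 fragments:
  17–33 → 17 bp
  34–83 → 50 bp
  84–91 then 1–16 → 8 + 16 = 24 bp
Sorted largest to smallest: 50, 24, 17 bp.

50, 24, 17 bp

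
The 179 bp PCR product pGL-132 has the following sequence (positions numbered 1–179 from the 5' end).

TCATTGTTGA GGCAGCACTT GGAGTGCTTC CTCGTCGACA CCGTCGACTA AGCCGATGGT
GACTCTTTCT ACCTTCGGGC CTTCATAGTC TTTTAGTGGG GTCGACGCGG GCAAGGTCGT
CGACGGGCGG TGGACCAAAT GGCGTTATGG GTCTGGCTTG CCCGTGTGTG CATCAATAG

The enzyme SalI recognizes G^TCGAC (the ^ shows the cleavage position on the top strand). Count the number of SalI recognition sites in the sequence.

4

GTCGAC occurs starting at positions 34, 43, 101, 119.
SalI cuts at 4 sites.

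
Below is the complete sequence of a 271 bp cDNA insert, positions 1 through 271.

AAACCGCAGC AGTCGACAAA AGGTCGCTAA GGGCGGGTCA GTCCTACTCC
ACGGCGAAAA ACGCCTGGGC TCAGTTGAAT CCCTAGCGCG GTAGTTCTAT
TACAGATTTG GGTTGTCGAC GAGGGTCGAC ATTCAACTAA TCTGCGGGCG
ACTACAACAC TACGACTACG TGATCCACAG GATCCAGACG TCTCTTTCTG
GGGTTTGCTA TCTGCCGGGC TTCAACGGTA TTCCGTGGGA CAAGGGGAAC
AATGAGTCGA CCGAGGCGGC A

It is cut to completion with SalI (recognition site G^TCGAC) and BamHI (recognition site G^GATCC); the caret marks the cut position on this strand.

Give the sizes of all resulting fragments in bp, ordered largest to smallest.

SalI sites (GTCGAC) start at positions 12, 115, 125, 256.
SalI cuts after the first base of each site, so after positions 12, 115, 125, 256.
The BamHI site (GGATCC) starts at position 180.
BamHI cuts after the first base of each site, so after position 180.
Combined cut positions: 12, 115, 125, 180, 256.
Linear molecule, 5 cuts → 6 fragments:
  1–12 → 12 bp
  13–115 → 103 bp
  116–125 → 10 bp
  126–180 → 55 bp
  181–256 → 76 bp
  257–271 → 15 bp
Sorted largest to smallest: 103, 76, 55, 15, 12, 10 bp.

103, 76, 55, 15, 12, 10 bp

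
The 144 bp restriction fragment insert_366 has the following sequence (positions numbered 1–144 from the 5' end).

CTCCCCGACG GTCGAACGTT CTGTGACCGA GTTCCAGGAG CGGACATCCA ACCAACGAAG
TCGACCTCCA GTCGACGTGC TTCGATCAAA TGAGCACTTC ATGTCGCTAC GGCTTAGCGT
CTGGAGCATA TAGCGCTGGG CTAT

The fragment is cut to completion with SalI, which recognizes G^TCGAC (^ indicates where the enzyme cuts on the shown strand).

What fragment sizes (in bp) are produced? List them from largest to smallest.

SalI sites (GTCGAC) start at positions 60, 71.
SalI cuts after the first base of each site, so after positions 60, 71.
Linear molecule, 2 cuts → 3 fragments:
  1–60 → 60 bp
  61–71 → 11 bp
  72–144 → 73 bp
Sorted largest to smallest: 73, 60, 11 bp.

73, 60, 11 bp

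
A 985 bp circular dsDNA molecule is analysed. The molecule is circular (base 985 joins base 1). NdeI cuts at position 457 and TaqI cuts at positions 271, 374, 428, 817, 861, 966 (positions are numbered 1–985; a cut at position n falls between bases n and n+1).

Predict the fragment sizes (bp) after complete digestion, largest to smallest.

360, 290, 105, 103, 54, 44, 29 bp

Combined cut positions (sorted): 271, 374, 428, 457, 817, 861, 966.
Circular molecule, 7 cuts → 7 fragments:
  374 − 271 = 103 bp
  428 − 374 = 54 bp
  457 − 428 = 29 bp
  817 − 457 = 360 bp
  861 − 817 = 44 bp
  966 − 861 = 105 bp
  wrap: 985 − 966 + 271 = 290 bp
Sorted largest to smallest: 360, 290, 105, 103, 54, 44, 29 bp.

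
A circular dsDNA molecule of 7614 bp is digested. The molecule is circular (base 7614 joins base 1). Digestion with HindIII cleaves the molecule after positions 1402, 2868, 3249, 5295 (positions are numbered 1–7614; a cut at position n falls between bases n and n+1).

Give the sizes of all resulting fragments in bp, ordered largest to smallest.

3721, 2046, 1466, 381 bp

Circular molecule, 4 cuts → 4 fragments:
  2868 − 1402 = 1466 bp
  3249 − 2868 = 381 bp
  5295 − 3249 = 2046 bp
  wrap: 7614 − 5295 + 1402 = 3721 bp
Sorted largest to smallest: 3721, 2046, 1466, 381 bp.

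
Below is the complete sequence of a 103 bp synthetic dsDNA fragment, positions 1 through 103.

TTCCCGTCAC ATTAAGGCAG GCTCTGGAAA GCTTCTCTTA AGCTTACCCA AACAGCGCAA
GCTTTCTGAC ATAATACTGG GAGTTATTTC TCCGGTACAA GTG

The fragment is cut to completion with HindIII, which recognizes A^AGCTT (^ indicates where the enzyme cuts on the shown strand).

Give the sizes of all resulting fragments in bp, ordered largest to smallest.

HindIII sites (AAGCTT) start at positions 29, 40, 59.
HindIII cuts after the first base of each site, so after positions 29, 40, 59.
Linear molecule, 3 cuts → 4 fragments:
  1–29 → 29 bp
  30–40 → 11 bp
  41–59 → 19 bp
  60–103 → 44 bp
Sorted largest to smallest: 44, 29, 19, 11 bp.

44, 29, 19, 11 bp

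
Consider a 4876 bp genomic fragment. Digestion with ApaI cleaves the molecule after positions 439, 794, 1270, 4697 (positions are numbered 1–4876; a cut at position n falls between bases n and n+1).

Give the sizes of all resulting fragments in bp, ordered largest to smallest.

Linear molecule, 4 cuts → 5 fragments:
  439 − 0 = 439 bp
  794 − 439 = 355 bp
  1270 − 794 = 476 bp
  4697 − 1270 = 3427 bp
  4876 − 4697 = 179 bp
Sorted largest to smallest: 3427, 476, 439, 355, 179 bp.

3427, 476, 439, 355, 179 bp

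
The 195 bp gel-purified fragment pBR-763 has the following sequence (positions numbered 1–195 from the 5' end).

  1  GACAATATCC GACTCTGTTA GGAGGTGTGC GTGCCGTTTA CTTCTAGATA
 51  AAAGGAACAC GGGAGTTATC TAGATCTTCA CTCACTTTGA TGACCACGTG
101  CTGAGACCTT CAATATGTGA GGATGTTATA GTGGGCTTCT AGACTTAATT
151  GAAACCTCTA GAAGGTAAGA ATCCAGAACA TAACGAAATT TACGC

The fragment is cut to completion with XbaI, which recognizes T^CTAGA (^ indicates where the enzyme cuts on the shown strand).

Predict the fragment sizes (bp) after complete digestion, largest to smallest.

69, 43, 38, 26, 19 bp

XbaI sites (TCTAGA) start at positions 43, 69, 138, 157.
XbaI cuts after the first base of each site, so after positions 43, 69, 138, 157.
Linear molecule, 4 cuts → 5 fragments:
  1–43 → 43 bp
  44–69 → 26 bp
  70–138 → 69 bp
  139–157 → 19 bp
  158–195 → 38 bp
Sorted largest to smallest: 69, 43, 38, 26, 19 bp.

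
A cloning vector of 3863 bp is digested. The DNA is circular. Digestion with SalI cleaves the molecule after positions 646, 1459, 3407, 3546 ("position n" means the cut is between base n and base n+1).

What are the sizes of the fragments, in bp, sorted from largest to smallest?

1948, 963, 813, 139 bp

Circular molecule, 4 cuts → 4 fragments:
  1459 − 646 = 813 bp
  3407 − 1459 = 1948 bp
  3546 − 3407 = 139 bp
  wrap: 3863 − 3546 + 646 = 963 bp
Sorted largest to smallest: 1948, 963, 813, 139 bp.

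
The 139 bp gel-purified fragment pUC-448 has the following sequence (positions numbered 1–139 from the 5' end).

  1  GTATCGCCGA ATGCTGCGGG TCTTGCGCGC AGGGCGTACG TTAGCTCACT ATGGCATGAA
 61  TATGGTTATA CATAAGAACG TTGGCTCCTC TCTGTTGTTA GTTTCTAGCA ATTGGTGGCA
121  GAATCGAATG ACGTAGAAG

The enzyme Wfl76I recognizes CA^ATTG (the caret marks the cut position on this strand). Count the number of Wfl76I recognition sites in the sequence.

CAATTG occurs starting at position 109.
Wfl76I cuts at 1 site.

1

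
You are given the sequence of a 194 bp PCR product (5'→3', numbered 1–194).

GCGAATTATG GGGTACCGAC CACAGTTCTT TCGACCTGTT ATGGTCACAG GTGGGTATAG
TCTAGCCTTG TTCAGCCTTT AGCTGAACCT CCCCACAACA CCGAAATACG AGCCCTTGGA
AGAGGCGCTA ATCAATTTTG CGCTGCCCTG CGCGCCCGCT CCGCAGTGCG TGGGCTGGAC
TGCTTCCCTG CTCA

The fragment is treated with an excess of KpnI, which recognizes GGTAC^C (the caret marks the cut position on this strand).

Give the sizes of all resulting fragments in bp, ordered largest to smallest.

178, 16 bp

The KpnI site (GGTACC) starts at position 12.
KpnI cuts after base 5 of each site (before the last base), so after position 16.
Linear molecule, 1 cut → 2 fragments:
  1–16 → 16 bp
  17–194 → 178 bp
Sorted largest to smallest: 178, 16 bp.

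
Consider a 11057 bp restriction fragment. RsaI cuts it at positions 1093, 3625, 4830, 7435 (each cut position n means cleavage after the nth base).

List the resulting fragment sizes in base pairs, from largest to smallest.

Linear molecule, 4 cuts → 5 fragments:
  1093 − 0 = 1093 bp
  3625 − 1093 = 2532 bp
  4830 − 3625 = 1205 bp
  7435 − 4830 = 2605 bp
  11057 − 7435 = 3622 bp
Sorted largest to smallest: 3622, 2605, 2532, 1205, 1093 bp.

3622, 2605, 2532, 1205, 1093 bp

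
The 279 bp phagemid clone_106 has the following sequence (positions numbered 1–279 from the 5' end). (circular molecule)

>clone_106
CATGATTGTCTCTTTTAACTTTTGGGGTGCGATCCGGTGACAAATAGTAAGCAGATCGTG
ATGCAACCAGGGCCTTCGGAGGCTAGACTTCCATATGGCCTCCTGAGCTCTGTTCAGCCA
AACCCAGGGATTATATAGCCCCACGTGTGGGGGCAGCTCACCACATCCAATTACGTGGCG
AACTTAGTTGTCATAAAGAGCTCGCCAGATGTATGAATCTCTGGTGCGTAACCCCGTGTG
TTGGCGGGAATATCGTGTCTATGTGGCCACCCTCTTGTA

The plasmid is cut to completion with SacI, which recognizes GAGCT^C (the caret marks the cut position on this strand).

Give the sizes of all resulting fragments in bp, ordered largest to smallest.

186, 93 bp

SacI sites (GAGCTC) start at positions 105, 198.
SacI cuts after base 5 of each site (before the last base), so after positions 109, 202.
Circular molecule, 2 cuts → 2 fragments:
  110–202 → 93 bp
  203–279 then 1–109 → 77 + 109 = 186 bp
Sorted largest to smallest: 186, 93 bp.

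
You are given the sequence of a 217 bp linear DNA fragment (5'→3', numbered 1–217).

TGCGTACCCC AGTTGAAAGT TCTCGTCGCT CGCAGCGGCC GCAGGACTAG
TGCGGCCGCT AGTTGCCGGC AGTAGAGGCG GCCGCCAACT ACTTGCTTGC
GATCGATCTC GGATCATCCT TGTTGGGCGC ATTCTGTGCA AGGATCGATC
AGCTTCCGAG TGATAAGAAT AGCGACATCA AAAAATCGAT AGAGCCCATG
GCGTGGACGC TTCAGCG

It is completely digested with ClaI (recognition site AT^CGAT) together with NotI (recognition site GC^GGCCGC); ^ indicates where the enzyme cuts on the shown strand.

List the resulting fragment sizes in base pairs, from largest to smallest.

ClaI sites (ATCGAT) start at positions 102, 144, 185.
ClaI cuts after base 2 of each site, so after positions 103, 145, 186.
NotI sites (GCGGCCGC) start at positions 35, 52, 78.
NotI cuts after base 2 of each site, so after positions 36, 53, 79.
Combined cut positions: 36, 53, 79, 103, 145, 186.
Linear molecule, 6 cuts → 7 fragments:
  1–36 → 36 bp
  37–53 → 17 bp
  54–79 → 26 bp
  80–103 → 24 bp
  104–145 → 42 bp
  146–186 → 41 bp
  187–217 → 31 bp
Sorted largest to smallest: 42, 41, 36, 31, 26, 24, 17 bp.

42, 41, 36, 31, 26, 24, 17 bp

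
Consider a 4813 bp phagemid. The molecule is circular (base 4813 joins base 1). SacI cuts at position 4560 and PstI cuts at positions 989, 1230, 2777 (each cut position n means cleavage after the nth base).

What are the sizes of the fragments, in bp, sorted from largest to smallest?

1783, 1547, 1242, 241 bp

Combined cut positions (sorted): 989, 1230, 2777, 4560.
Circular molecule, 4 cuts → 4 fragments:
  1230 − 989 = 241 bp
  2777 − 1230 = 1547 bp
  4560 − 2777 = 1783 bp
  wrap: 4813 − 4560 + 989 = 1242 bp
Sorted largest to smallest: 1783, 1547, 1242, 241 bp.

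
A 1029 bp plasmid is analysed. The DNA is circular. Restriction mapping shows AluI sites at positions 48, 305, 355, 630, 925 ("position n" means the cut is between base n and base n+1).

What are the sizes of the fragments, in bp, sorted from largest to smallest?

Circular molecule, 5 cuts → 5 fragments:
  305 − 48 = 257 bp
  355 − 305 = 50 bp
  630 − 355 = 275 bp
  925 − 630 = 295 bp
  wrap: 1029 − 925 + 48 = 152 bp
Sorted largest to smallest: 295, 275, 257, 152, 50 bp.

295, 275, 257, 152, 50 bp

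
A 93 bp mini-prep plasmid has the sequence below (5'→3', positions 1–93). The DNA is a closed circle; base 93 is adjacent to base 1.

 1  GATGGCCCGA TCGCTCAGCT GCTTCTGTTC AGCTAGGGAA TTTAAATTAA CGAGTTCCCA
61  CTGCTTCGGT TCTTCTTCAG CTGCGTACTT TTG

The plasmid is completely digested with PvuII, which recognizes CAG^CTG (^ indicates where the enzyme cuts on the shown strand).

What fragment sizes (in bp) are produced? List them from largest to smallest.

62, 31 bp

PvuII sites (CAGCTG) start at positions 16, 78.
PvuII cuts after base 3 of each site, so after positions 18, 80.
Circular molecule, 2 cuts → 2 fragments:
  19–80 → 62 bp
  81–93 then 1–18 → 13 + 18 = 31 bp
Sorted largest to smallest: 62, 31 bp.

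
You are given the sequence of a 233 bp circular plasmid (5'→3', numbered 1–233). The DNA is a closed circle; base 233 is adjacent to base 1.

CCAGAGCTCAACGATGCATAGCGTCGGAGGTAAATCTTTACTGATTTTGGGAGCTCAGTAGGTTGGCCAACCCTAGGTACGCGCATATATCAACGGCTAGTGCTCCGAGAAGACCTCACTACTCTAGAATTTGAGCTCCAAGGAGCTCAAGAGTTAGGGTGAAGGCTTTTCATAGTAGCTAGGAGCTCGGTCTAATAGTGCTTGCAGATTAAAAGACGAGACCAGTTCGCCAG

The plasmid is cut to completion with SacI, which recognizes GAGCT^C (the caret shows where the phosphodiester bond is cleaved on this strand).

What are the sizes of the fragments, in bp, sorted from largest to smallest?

SacI sites (GAGCTC) start at positions 4, 51, 133, 143, 183.
SacI cuts after base 5 of each site (before the last base), so after positions 8, 55, 137, 147, 187.
Circular molecule, 5 cuts → 5 fragments:
  9–55 → 47 bp
  56–137 → 82 bp
  138–147 → 10 bp
  148–187 → 40 bp
  188–233 then 1–8 → 46 + 8 = 54 bp
Sorted largest to smallest: 82, 54, 47, 40, 10 bp.

82, 54, 47, 40, 10 bp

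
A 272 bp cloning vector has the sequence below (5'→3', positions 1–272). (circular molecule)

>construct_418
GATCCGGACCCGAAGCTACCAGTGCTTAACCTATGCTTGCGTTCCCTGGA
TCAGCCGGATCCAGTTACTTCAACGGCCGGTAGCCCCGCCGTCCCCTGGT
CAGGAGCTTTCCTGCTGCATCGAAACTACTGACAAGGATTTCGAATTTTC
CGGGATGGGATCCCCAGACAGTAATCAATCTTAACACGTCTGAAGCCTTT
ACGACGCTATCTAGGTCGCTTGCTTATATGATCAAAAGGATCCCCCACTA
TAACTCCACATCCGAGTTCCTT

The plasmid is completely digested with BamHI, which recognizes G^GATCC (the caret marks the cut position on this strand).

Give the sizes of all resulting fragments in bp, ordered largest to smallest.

BamHI sites (GGATCC) start at positions 57, 158, 238.
BamHI cuts after the first base of each site, so after positions 57, 158, 238.
Circular molecule, 3 cuts → 3 fragments:
  58–158 → 101 bp
  159–238 → 80 bp
  239–272 then 1–57 → 34 + 57 = 91 bp
Sorted largest to smallest: 101, 91, 80 bp.

101, 91, 80 bp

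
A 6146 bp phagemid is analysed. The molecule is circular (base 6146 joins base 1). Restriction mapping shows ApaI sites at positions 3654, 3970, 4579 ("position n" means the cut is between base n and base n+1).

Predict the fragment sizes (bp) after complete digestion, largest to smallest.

5221, 609, 316 bp

Circular molecule, 3 cuts → 3 fragments:
  3970 − 3654 = 316 bp
  4579 − 3970 = 609 bp
  wrap: 6146 − 4579 + 3654 = 5221 bp
Sorted largest to smallest: 5221, 609, 316 bp.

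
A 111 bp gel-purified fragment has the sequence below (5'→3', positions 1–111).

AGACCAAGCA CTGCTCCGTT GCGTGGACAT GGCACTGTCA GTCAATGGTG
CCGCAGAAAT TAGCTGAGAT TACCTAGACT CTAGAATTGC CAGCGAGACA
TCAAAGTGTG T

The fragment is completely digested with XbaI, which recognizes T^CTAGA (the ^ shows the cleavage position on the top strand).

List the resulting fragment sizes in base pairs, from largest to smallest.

80, 31 bp

The XbaI site (TCTAGA) starts at position 80.
XbaI cuts after the first base of each site, so after position 80.
Linear molecule, 1 cut → 2 fragments:
  1–80 → 80 bp
  81–111 → 31 bp
Sorted largest to smallest: 80, 31 bp.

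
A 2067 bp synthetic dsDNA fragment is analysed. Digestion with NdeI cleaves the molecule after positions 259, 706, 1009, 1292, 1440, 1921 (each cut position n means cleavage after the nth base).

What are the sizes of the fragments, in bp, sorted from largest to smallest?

481, 447, 303, 283, 259, 148, 146 bp

Linear molecule, 6 cuts → 7 fragments:
  259 − 0 = 259 bp
  706 − 259 = 447 bp
  1009 − 706 = 303 bp
  1292 − 1009 = 283 bp
  1440 − 1292 = 148 bp
  1921 − 1440 = 481 bp
  2067 − 1921 = 146 bp
Sorted largest to smallest: 481, 447, 303, 283, 259, 148, 146 bp.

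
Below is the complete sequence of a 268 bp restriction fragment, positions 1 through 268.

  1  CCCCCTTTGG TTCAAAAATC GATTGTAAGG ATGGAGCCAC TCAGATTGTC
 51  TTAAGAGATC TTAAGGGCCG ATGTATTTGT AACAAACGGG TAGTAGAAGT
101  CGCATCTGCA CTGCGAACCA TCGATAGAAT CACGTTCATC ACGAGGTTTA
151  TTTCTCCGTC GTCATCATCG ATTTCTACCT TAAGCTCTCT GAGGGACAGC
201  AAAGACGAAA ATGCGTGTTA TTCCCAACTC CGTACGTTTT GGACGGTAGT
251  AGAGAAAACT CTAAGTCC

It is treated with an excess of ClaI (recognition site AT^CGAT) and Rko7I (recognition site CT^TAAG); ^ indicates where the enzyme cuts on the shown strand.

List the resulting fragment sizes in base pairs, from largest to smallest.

88, 60, 47, 32, 19, 12, 10 bp

ClaI sites (ATCGAT) start at positions 18, 120, 167.
ClaI cuts after base 2 of each site, so after positions 19, 121, 168.
Rko7I sites (CTTAAG) start at positions 50, 60, 179.
Rko7I cuts after base 2 of each site, so after positions 51, 61, 180.
Combined cut positions: 19, 51, 61, 121, 168, 180.
Linear molecule, 6 cuts → 7 fragments:
  1–19 → 19 bp
  20–51 → 32 bp
  52–61 → 10 bp
  62–121 → 60 bp
  122–168 → 47 bp
  169–180 → 12 bp
  181–268 → 88 bp
Sorted largest to smallest: 88, 60, 47, 32, 19, 12, 10 bp.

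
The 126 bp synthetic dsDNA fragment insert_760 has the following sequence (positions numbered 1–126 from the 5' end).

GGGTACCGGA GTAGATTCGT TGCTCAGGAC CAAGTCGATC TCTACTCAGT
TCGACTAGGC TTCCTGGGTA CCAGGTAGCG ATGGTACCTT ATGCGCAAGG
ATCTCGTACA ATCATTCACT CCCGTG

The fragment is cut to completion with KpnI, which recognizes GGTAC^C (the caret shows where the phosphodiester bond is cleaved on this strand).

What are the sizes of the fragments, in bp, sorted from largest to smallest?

KpnI sites (GGTACC) start at positions 2, 67, 83.
KpnI cuts after base 5 of each site (before the last base), so after positions 6, 71, 87.
Linear molecule, 3 cuts → 4 fragments:
  1–6 → 6 bp
  7–71 → 65 bp
  72–87 → 16 bp
  88–126 → 39 bp
Sorted largest to smallest: 65, 39, 16, 6 bp.

65, 39, 16, 6 bp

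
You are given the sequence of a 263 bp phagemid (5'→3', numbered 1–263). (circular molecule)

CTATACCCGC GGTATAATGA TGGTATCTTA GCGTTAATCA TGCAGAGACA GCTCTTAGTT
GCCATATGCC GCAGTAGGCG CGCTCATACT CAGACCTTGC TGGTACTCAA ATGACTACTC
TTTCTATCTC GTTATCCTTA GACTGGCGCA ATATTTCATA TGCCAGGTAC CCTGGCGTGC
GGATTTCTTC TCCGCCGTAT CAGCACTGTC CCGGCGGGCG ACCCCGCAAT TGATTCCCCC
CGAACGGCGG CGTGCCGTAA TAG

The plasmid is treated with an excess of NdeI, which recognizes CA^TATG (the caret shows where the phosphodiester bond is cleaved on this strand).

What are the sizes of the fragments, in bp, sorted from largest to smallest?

169, 94 bp

NdeI sites (CATATG) start at positions 63, 157.
NdeI cuts after base 2 of each site, so after positions 64, 158.
Circular molecule, 2 cuts → 2 fragments:
  65–158 → 94 bp
  159–263 then 1–64 → 105 + 64 = 169 bp
Sorted largest to smallest: 169, 94 bp.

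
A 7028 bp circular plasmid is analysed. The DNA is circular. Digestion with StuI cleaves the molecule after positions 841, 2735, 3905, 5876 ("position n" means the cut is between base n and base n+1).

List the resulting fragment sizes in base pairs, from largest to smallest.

Circular molecule, 4 cuts → 4 fragments:
  2735 − 841 = 1894 bp
  3905 − 2735 = 1170 bp
  5876 − 3905 = 1971 bp
  wrap: 7028 − 5876 + 841 = 1993 bp
Sorted largest to smallest: 1993, 1971, 1894, 1170 bp.

1993, 1971, 1894, 1170 bp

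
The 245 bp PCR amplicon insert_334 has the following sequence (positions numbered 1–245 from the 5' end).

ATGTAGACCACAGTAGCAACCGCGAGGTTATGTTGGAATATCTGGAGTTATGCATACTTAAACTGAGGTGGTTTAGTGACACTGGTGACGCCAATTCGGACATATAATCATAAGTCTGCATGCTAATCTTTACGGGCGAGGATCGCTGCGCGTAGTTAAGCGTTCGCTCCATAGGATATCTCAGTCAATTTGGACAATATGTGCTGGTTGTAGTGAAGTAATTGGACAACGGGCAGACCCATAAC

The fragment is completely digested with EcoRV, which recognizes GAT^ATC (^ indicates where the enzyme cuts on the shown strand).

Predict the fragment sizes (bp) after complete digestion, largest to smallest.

The EcoRV site (GATATC) starts at position 175.
EcoRV cuts after base 3 of each site, so after position 177.
Linear molecule, 1 cut → 2 fragments:
  1–177 → 177 bp
  178–245 → 68 bp
Sorted largest to smallest: 177, 68 bp.

177, 68 bp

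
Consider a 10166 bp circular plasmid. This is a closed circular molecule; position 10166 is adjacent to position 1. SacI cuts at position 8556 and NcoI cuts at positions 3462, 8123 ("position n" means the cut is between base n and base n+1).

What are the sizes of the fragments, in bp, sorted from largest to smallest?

Combined cut positions (sorted): 3462, 8123, 8556.
Circular molecule, 3 cuts → 3 fragments:
  8123 − 3462 = 4661 bp
  8556 − 8123 = 433 bp
  wrap: 10166 − 8556 + 3462 = 5072 bp
Sorted largest to smallest: 5072, 4661, 433 bp.

5072, 4661, 433 bp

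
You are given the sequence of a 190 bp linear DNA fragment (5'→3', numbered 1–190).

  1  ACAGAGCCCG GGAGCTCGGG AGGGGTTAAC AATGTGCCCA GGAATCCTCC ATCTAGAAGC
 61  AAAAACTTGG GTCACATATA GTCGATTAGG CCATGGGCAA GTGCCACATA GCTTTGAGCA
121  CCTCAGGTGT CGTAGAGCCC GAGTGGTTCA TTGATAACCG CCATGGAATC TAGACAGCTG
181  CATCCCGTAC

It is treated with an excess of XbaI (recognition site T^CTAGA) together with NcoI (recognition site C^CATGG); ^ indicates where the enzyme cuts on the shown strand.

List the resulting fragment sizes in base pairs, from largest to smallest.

XbaI sites (TCTAGA) start at positions 52, 169.
XbaI cuts after the first base of each site, so after positions 52, 169.
NcoI sites (CCATGG) start at positions 91, 161.
NcoI cuts after the first base of each site, so after positions 91, 161.
Combined cut positions: 52, 91, 161, 169.
Linear molecule, 4 cuts → 5 fragments:
  1–52 → 52 bp
  53–91 → 39 bp
  92–161 → 70 bp
  162–169 → 8 bp
  170–190 → 21 bp
Sorted largest to smallest: 70, 52, 39, 21, 8 bp.

70, 52, 39, 21, 8 bp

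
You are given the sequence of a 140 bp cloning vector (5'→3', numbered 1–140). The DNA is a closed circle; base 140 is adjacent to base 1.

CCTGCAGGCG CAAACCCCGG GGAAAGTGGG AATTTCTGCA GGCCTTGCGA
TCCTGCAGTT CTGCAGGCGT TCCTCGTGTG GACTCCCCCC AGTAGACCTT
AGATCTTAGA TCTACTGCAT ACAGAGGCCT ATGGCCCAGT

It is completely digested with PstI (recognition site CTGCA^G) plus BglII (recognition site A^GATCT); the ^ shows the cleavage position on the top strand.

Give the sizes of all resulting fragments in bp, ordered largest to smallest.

PstI sites (CTGCAG) start at positions 2, 36, 53, 61.
PstI cuts after base 5 of each site (before the last base), so after positions 6, 40, 57, 65.
BglII sites (AGATCT) start at positions 101, 108.
BglII cuts after the first base of each site, so after positions 101, 108.
Combined cut positions: 6, 40, 57, 65, 101, 108.
Circular molecule, 6 cuts → 6 fragments:
  7–40 → 34 bp
  41–57 → 17 bp
  58–65 → 8 bp
  66–101 → 36 bp
  102–108 → 7 bp
  109–140 then 1–6 → 32 + 6 = 38 bp
Sorted largest to smallest: 38, 36, 34, 17, 8, 7 bp.

38, 36, 34, 17, 8, 7 bp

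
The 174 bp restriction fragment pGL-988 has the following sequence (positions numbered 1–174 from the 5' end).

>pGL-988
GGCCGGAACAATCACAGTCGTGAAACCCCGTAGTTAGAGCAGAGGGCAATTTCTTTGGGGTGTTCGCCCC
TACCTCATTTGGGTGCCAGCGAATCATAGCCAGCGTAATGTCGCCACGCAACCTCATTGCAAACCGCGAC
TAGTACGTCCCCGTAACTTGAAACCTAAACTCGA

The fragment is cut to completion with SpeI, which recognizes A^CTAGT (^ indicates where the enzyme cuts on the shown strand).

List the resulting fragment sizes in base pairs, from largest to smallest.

139, 35 bp

The SpeI site (ACTAGT) starts at position 139.
SpeI cuts after the first base of each site, so after position 139.
Linear molecule, 1 cut → 2 fragments:
  1–139 → 139 bp
  140–174 → 35 bp
Sorted largest to smallest: 139, 35 bp.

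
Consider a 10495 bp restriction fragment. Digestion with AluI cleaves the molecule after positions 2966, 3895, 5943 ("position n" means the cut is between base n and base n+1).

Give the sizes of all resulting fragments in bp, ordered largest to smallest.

Linear molecule, 3 cuts → 4 fragments:
  2966 − 0 = 2966 bp
  3895 − 2966 = 929 bp
  5943 − 3895 = 2048 bp
  10495 − 5943 = 4552 bp
Sorted largest to smallest: 4552, 2966, 2048, 929 bp.

4552, 2966, 2048, 929 bp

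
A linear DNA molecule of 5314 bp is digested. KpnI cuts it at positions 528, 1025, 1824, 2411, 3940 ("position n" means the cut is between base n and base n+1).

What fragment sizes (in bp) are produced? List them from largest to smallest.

1529, 1374, 799, 587, 528, 497 bp

Linear molecule, 5 cuts → 6 fragments:
  528 − 0 = 528 bp
  1025 − 528 = 497 bp
  1824 − 1025 = 799 bp
  2411 − 1824 = 587 bp
  3940 − 2411 = 1529 bp
  5314 − 3940 = 1374 bp
Sorted largest to smallest: 1529, 1374, 799, 587, 528, 497 bp.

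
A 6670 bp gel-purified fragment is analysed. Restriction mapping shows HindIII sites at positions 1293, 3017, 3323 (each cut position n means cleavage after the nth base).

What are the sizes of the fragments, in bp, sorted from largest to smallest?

3347, 1724, 1293, 306 bp

Linear molecule, 3 cuts → 4 fragments:
  1293 − 0 = 1293 bp
  3017 − 1293 = 1724 bp
  3323 − 3017 = 306 bp
  6670 − 3323 = 3347 bp
Sorted largest to smallest: 3347, 1724, 1293, 306 bp.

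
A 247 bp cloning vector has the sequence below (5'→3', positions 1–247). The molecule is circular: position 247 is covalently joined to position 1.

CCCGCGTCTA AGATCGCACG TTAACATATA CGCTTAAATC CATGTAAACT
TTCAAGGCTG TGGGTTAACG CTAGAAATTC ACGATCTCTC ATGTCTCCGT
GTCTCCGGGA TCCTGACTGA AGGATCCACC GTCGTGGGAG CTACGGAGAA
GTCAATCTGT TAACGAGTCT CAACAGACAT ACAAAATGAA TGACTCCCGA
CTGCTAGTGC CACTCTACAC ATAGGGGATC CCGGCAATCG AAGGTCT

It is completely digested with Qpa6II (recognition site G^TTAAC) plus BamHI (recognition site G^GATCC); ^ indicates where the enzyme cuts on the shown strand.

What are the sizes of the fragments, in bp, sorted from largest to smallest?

67, 44, 44, 41, 37, 14 bp

Qpa6II sites (GTTAAC) start at positions 20, 64, 159.
Qpa6II cuts after the first base of each site, so after positions 20, 64, 159.
BamHI sites (GGATCC) start at positions 108, 122, 226.
BamHI cuts after the first base of each site, so after positions 108, 122, 226.
Combined cut positions: 20, 64, 108, 122, 159, 226.
Circular molecule, 6 cuts → 6 fragments:
  21–64 → 44 bp
  65–108 → 44 bp
  109–122 → 14 bp
  123–159 → 37 bp
  160–226 → 67 bp
  227–247 then 1–20 → 21 + 20 = 41 bp
Sorted largest to smallest: 67, 44, 44, 41, 37, 14 bp.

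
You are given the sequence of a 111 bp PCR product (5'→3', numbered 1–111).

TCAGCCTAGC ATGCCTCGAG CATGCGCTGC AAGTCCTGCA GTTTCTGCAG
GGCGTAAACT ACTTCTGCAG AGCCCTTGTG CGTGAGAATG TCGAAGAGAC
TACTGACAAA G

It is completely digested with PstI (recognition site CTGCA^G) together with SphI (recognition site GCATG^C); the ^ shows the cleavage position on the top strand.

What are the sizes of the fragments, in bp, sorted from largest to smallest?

PstI sites (CTGCAG) start at positions 36, 45, 65.
PstI cuts after base 5 of each site (before the last base), so after positions 40, 49, 69.
SphI sites (GCATGC) start at positions 9, 20.
SphI cuts after base 5 of each site (before the last base), so after positions 13, 24.
Combined cut positions: 13, 24, 40, 49, 69.
Linear molecule, 5 cuts → 6 fragments:
  1–13 → 13 bp
  14–24 → 11 bp
  25–40 → 16 bp
  41–49 → 9 bp
  50–69 → 20 bp
  70–111 → 42 bp
Sorted largest to smallest: 42, 20, 16, 13, 11, 9 bp.

42, 20, 16, 13, 11, 9 bp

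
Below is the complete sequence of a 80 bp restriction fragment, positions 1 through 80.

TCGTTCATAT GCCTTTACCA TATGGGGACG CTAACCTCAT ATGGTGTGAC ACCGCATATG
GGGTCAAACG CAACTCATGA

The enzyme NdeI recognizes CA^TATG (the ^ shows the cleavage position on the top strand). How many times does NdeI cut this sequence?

4

CATATG occurs starting at positions 6, 19, 38, 55.
NdeI cuts at 4 sites.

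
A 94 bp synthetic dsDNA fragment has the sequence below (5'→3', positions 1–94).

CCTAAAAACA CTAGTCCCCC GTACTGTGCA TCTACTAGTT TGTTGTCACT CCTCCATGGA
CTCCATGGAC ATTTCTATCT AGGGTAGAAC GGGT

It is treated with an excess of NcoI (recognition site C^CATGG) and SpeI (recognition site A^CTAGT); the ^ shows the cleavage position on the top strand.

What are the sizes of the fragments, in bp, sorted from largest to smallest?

31, 24, 20, 10, 9 bp

NcoI sites (CCATGG) start at positions 54, 63.
NcoI cuts after the first base of each site, so after positions 54, 63.
SpeI sites (ACTAGT) start at positions 10, 34.
SpeI cuts after the first base of each site, so after positions 10, 34.
Combined cut positions: 10, 34, 54, 63.
Linear molecule, 4 cuts → 5 fragments:
  1–10 → 10 bp
  11–34 → 24 bp
  35–54 → 20 bp
  55–63 → 9 bp
  64–94 → 31 bp
Sorted largest to smallest: 31, 24, 20, 10, 9 bp.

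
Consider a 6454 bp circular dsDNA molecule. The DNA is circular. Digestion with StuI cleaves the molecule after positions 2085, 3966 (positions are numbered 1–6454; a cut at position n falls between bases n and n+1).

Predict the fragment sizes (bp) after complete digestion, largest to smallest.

4573, 1881 bp

Circular molecule, 2 cuts → 2 fragments:
  3966 − 2085 = 1881 bp
  wrap: 6454 − 3966 + 2085 = 4573 bp
Sorted largest to smallest: 4573, 1881 bp.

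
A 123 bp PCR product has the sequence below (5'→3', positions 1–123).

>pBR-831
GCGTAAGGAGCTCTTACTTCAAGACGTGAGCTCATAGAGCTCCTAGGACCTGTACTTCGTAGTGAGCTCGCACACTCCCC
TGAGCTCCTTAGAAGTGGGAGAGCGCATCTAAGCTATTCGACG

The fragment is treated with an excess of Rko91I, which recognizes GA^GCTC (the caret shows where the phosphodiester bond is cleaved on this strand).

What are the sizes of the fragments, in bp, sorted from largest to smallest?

Rko91I sites (GAGCTC) start at positions 8, 28, 37, 64, 82.
Rko91I cuts after base 2 of each site, so after positions 9, 29, 38, 65, 83.
Linear molecule, 5 cuts → 6 fragments:
  1–9 → 9 bp
  10–29 → 20 bp
  30–38 → 9 bp
  39–65 → 27 bp
  66–83 → 18 bp
  84–123 → 40 bp
Sorted largest to smallest: 40, 27, 20, 18, 9, 9 bp.

40, 27, 20, 18, 9, 9 bp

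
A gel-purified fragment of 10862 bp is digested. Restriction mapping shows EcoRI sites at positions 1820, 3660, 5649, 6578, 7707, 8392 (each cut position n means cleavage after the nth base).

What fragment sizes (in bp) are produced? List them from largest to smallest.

Linear molecule, 6 cuts → 7 fragments:
  1820 − 0 = 1820 bp
  3660 − 1820 = 1840 bp
  5649 − 3660 = 1989 bp
  6578 − 5649 = 929 bp
  7707 − 6578 = 1129 bp
  8392 − 7707 = 685 bp
  10862 − 8392 = 2470 bp
Sorted largest to smallest: 2470, 1989, 1840, 1820, 1129, 929, 685 bp.

2470, 1989, 1840, 1820, 1129, 929, 685 bp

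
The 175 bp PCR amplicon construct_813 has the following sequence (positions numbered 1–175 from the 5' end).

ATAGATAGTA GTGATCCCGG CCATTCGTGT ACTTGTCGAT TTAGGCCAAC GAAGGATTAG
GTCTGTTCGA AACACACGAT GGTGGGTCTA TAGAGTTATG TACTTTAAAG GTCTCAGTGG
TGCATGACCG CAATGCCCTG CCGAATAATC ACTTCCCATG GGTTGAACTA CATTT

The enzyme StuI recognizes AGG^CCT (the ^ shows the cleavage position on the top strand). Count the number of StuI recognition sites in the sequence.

No occurrence of AGGCCT is present in the sequence.
StuI does not cut: 0 sites.

0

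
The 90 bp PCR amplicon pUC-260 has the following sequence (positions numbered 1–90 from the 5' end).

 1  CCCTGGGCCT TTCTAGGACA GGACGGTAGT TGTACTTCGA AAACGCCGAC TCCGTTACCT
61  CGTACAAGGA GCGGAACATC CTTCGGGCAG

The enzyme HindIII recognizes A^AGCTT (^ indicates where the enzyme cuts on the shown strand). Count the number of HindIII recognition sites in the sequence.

No occurrence of AAGCTT is present in the sequence.
HindIII does not cut: 0 sites.

0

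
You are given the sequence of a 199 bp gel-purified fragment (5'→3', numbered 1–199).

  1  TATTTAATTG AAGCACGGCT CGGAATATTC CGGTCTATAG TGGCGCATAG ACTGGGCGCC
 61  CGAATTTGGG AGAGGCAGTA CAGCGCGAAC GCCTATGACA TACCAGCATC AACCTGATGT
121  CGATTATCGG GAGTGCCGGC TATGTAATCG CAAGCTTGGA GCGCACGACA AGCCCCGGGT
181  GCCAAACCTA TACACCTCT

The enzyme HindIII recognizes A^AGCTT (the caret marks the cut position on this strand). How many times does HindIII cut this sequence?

AAGCTT occurs starting at position 152.
HindIII cuts at 1 site.

1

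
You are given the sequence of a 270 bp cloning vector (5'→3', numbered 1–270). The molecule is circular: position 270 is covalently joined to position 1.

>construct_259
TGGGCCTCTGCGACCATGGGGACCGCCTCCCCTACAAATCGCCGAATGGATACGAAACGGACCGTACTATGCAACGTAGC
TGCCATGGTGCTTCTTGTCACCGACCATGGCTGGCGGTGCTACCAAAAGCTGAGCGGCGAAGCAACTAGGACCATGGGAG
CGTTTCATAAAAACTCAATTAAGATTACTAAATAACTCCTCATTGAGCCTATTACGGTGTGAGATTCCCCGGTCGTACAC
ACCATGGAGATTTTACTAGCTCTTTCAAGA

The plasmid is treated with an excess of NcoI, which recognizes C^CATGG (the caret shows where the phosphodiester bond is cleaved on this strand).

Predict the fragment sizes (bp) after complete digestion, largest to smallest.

NcoI sites (CCATGG) start at positions 14, 83, 105, 152, 242.
NcoI cuts after the first base of each site, so after positions 14, 83, 105, 152, 242.
Circular molecule, 5 cuts → 5 fragments:
  15–83 → 69 bp
  84–105 → 22 bp
  106–152 → 47 bp
  153–242 → 90 bp
  243–270 then 1–14 → 28 + 14 = 42 bp
Sorted largest to smallest: 90, 69, 47, 42, 22 bp.

90, 69, 47, 42, 22 bp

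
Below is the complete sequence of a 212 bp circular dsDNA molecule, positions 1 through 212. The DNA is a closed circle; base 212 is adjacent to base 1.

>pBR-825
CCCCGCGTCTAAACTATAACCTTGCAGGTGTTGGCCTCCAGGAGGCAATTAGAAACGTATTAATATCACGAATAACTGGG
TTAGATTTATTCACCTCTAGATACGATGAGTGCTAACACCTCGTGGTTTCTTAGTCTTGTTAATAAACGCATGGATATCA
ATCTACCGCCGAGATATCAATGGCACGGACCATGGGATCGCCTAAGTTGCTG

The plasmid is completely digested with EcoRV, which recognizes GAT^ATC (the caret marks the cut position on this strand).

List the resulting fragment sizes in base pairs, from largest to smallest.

EcoRV sites (GATATC) start at positions 154, 173.
EcoRV cuts after base 3 of each site, so after positions 156, 175.
Circular molecule, 2 cuts → 2 fragments:
  157–175 → 19 bp
  176–212 then 1–156 → 37 + 156 = 193 bp
Sorted largest to smallest: 193, 19 bp.

193, 19 bp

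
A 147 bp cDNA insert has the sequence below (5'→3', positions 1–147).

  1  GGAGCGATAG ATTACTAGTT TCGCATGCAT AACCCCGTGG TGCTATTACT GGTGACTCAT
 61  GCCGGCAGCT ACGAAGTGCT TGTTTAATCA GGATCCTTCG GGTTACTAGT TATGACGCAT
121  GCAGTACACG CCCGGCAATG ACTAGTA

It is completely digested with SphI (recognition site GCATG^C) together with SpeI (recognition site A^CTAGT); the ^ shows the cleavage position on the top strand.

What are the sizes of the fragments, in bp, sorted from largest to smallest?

78, 20, 16, 14, 13, 6 bp

SphI sites (GCATGC) start at positions 23, 117.
SphI cuts after base 5 of each site (before the last base), so after positions 27, 121.
SpeI sites (ACTAGT) start at positions 14, 105, 141.
SpeI cuts after the first base of each site, so after positions 14, 105, 141.
Combined cut positions: 14, 27, 105, 121, 141.
Linear molecule, 5 cuts → 6 fragments:
  1–14 → 14 bp
  15–27 → 13 bp
  28–105 → 78 bp
  106–121 → 16 bp
  122–141 → 20 bp
  142–147 → 6 bp
Sorted largest to smallest: 78, 20, 16, 14, 13, 6 bp.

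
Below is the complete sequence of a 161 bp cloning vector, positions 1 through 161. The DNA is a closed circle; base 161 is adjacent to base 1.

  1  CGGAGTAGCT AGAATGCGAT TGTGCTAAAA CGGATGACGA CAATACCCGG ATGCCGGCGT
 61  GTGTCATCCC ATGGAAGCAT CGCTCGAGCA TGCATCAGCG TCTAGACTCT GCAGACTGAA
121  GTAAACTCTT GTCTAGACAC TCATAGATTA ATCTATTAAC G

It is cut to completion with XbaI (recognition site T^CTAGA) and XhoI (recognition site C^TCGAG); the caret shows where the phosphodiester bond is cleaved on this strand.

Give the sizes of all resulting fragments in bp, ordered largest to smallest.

XbaI sites (TCTAGA) start at positions 101, 132.
XbaI cuts after the first base of each site, so after positions 101, 132.
The XhoI site (CTCGAG) starts at position 83.
XhoI cuts after the first base of each site, so after position 83.
Combined cut positions: 83, 101, 132.
Circular molecule, 3 cuts → 3 fragments:
  84–101 → 18 bp
  102–132 → 31 bp
  133–161 then 1–83 → 29 + 83 = 112 bp
Sorted largest to smallest: 112, 31, 18 bp.

112, 31, 18 bp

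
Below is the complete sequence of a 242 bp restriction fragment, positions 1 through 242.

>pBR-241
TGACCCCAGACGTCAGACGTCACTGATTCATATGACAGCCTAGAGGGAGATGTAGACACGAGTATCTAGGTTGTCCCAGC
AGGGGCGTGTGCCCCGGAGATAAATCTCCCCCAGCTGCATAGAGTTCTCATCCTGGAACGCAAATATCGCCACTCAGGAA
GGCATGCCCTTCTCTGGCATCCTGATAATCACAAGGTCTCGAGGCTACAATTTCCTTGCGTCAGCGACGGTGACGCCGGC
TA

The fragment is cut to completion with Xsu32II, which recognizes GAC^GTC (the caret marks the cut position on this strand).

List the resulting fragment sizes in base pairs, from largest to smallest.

Xsu32II sites (GACGTC) start at positions 9, 16.
Xsu32II cuts after base 3 of each site, so after positions 11, 18.
Linear molecule, 2 cuts → 3 fragments:
  1–11 → 11 bp
  12–18 → 7 bp
  19–242 → 224 bp
Sorted largest to smallest: 224, 11, 7 bp.

224, 11, 7 bp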